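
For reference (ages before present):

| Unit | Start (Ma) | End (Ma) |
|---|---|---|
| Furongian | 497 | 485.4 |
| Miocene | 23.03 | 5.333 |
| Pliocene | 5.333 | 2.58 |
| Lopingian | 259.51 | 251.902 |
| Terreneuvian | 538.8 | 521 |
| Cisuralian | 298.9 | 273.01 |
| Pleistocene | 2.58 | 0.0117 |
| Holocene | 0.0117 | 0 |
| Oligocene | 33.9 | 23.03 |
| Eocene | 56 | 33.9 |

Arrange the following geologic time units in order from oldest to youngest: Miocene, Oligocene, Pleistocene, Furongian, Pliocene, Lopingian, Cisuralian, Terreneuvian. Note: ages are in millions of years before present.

Read off each span (Ma): Miocene 23.03–5.333; Oligocene 33.9–23.03; Pleistocene 2.58–0.0117; Furongian 497–485.4; Pliocene 5.333–2.58; Lopingian 259.51–251.902; Cisuralian 298.9–273.01; Terreneuvian 538.8–521.
Larger Ma is older, so oldest→youngest is Terreneuvian, Furongian, Cisuralian, Lopingian, Oligocene, Miocene, Pliocene, Pleistocene.

Terreneuvian, Furongian, Cisuralian, Lopingian, Oligocene, Miocene, Pliocene, Pleistocene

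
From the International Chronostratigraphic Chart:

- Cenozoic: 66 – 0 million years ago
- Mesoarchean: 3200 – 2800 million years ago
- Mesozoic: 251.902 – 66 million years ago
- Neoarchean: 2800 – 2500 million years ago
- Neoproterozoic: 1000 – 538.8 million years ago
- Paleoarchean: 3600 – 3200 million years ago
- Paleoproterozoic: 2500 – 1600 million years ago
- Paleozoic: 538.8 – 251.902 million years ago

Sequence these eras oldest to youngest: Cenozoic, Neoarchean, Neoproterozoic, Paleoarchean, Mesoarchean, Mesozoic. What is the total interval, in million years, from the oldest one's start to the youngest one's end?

Paleoarchean, Mesoarchean, Neoarchean, Neoproterozoic, Mesozoic, Cenozoic; total span 3600 Myr

From the excerpt: Cenozoic 66–0; Neoarchean 2800–2500; Neoproterozoic 1000–538.8; Paleoarchean 3600–3200; Mesoarchean 3200–2800; Mesozoic 251.902–66 (Ma).
Larger Ma is earlier, so the oldest is Paleoarchean and the youngest is Cenozoic; oldest to youngest: Paleoarchean, Mesoarchean, Neoarchean, Neoproterozoic, Mesozoic, Cenozoic.
Oldest start 3600 minus youngest end 0 gives 3600 Myr overall.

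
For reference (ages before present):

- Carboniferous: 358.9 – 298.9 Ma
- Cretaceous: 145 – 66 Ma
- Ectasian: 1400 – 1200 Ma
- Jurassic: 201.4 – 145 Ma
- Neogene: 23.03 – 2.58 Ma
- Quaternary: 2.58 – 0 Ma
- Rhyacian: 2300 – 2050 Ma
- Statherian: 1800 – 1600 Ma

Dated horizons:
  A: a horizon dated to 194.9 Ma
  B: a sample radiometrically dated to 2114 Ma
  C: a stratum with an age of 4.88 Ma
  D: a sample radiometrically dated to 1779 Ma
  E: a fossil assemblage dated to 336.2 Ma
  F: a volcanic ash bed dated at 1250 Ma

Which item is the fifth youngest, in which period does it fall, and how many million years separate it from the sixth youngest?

D, in the Statherian; 335 million years to B

Smaller Ma means younger, so youngest first: C 4.88 < A 194.9 < E 336.2 < F 1250 < D 1779 < B 2114.
Counting 5 along gives D (1779 Ma); the excerpt puts that inside the Statherian, 1800–1600 Ma.
Next in line is B (2114 Ma), and 2114 − 1779 = 335 Myr.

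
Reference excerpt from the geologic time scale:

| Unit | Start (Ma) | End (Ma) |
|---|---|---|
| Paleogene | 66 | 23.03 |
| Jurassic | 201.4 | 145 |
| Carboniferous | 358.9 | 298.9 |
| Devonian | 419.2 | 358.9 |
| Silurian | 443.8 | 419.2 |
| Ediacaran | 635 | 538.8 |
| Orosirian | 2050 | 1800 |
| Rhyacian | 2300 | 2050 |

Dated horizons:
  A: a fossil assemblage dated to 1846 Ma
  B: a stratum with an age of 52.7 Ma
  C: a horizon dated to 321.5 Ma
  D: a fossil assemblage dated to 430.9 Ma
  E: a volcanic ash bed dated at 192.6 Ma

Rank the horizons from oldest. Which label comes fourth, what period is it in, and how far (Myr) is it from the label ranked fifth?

Sorted oldest-first by Ma: A (1846), D (430.9), C (321.5), E (192.6), B (52.7).
The fourth oldest is E at 192.6 Ma, which lies in 201.4–145 Ma: the Jurassic.
The fifth oldest is B at 52.7 Ma; separation = |192.6 − 52.7| = 139.9 Myr.

E, in the Jurassic; 139.9 million years to B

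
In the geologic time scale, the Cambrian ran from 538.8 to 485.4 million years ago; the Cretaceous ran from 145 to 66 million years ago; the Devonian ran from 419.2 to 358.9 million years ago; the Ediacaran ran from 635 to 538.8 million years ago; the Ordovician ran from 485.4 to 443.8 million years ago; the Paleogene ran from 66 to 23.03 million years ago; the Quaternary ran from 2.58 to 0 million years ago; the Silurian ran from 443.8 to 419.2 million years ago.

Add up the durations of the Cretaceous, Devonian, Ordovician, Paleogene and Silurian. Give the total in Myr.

Duration is start − end for each: (145 − 66) + (419.2 − 358.9) + (485.4 − 443.8) + (66 − 23.03) + (443.8 − 419.2).
That is 79 + 60.3 + 41.6 + 42.97 + 24.6, which totals 248.47 million years.

248.47 million years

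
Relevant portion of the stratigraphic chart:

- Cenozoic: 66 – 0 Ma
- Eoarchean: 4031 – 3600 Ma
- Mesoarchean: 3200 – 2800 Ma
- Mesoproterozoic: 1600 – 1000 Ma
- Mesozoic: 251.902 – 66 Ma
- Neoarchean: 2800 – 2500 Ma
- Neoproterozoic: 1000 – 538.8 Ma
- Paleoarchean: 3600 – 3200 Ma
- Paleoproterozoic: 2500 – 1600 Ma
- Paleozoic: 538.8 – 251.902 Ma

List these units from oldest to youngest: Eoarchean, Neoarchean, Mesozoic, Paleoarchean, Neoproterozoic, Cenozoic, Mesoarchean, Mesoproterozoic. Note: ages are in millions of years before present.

Sorting by start age (descending Ma, since larger Ma = older): Eoarchean start 4031, Paleoarchean start 3600, Mesoarchean start 3200, Neoarchean start 2800, Mesoproterozoic start 1600, Neoproterozoic start 1000, Mesozoic start 251.902, Cenozoic start 66.

Eoarchean, then Paleoarchean, then Mesoarchean, then Neoarchean, then Mesoproterozoic, then Neoproterozoic, then Mesozoic, then Cenozoic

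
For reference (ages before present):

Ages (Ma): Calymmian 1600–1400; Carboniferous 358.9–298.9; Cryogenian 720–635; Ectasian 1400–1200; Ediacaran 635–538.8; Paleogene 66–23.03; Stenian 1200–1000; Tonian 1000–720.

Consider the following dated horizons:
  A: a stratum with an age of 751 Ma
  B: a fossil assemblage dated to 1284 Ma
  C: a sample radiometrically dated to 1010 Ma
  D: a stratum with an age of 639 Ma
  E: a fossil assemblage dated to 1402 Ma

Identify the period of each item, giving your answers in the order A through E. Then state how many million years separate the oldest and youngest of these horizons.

A — Tonian; B — Ectasian; C — Stenian; D — Cryogenian; E — Calymmian; span 763 million years

A: 751 Ma lies in 1000–720 Ma, so Tonian.
B: 1284 Ma lies in 1400–1200 Ma, so Ectasian.
C: 1010 Ma lies in 1200–1000 Ma, so Stenian.
D: 639 Ma lies in 720–635 Ma, so Cryogenian.
E: 1402 Ma lies in 1600–1400 Ma, so Calymmian.
Oldest = 1402 Ma, youngest = 639 Ma → span 763 Myr.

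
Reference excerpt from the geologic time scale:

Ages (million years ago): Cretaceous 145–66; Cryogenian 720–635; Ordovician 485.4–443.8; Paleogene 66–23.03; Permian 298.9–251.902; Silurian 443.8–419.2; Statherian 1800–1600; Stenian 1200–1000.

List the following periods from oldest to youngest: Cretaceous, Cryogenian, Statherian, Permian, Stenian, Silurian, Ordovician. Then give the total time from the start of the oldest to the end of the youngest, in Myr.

From the excerpt: Cretaceous 145–66; Cryogenian 720–635; Statherian 1800–1600; Permian 298.9–251.902; Stenian 1200–1000; Silurian 443.8–419.2; Ordovician 485.4–443.8 (Ma).
Larger Ma is earlier, so the oldest is Statherian and the youngest is Cretaceous; oldest to youngest: Statherian, Stenian, Cryogenian, Ordovician, Silurian, Permian, Cretaceous.
Oldest start 1800 minus youngest end 66 gives 1734 Myr overall.

Statherian, Stenian, Cryogenian, Ordovician, Silurian, Permian, Cretaceous; total span 1734 Myr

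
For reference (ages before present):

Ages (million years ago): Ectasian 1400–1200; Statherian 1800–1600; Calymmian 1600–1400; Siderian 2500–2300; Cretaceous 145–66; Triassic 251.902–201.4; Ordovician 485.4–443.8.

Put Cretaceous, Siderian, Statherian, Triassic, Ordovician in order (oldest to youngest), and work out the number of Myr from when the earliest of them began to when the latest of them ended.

Siderian, Statherian, Ordovician, Triassic, Cretaceous; total span 2434 Myr

Start ages (Ma): Siderian 2500, Statherian 1800, Ordovician 485.4, Triassic 251.902, Cretaceous 145.
Ordered oldest to youngest: Siderian, Statherian, Ordovician, Triassic, Cretaceous.
Span = 2500 − 66 = 2434 Myr.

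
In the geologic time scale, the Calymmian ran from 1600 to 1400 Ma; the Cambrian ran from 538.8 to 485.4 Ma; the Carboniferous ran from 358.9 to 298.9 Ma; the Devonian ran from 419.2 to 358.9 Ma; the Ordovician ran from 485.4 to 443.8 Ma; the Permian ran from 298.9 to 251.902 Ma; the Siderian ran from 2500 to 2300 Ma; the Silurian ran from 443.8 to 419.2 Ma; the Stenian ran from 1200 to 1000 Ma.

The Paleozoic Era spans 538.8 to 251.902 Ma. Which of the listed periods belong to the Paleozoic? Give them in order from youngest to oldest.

Periods with both bounds inside 538.8–251.902 Ma: Permian (298.9–251.902), Carboniferous (358.9–298.9), Devonian (419.2–358.9), Silurian (443.8–419.2), Ordovician (485.4–443.8), Cambrian (538.8–485.4).

Permian, Carboniferous, Devonian, Silurian, Ordovician, Cambrian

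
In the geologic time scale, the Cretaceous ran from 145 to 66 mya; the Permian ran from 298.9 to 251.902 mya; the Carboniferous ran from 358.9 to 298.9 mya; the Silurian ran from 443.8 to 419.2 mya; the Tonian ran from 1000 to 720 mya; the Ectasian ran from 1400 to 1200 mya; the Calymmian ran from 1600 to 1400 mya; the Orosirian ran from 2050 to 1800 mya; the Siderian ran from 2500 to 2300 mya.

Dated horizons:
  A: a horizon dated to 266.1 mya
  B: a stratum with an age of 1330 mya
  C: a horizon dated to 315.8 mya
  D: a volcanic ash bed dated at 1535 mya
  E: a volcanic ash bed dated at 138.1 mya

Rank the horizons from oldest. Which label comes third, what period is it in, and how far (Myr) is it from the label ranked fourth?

C, in the Carboniferous; 49.7 million years to A

Larger Ma means older, so oldest first: D 1535 > B 1330 > C 315.8 > A 266.1 > E 138.1.
Counting 3 along gives C (315.8 Ma); the excerpt puts that inside the Carboniferous, 358.9–298.9 Ma.
Next in line is A (266.1 Ma), and 315.8 − 266.1 = 49.7 Myr.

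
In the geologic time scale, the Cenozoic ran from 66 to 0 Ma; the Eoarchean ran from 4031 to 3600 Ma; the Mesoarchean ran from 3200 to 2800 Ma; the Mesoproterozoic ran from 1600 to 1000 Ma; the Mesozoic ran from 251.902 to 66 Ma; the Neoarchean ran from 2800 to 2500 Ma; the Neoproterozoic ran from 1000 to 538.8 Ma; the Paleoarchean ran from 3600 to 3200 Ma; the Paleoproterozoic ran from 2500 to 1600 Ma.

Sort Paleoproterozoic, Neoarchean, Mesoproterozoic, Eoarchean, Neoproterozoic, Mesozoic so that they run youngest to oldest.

Mesozoic → Neoproterozoic → Mesoproterozoic → Paleoproterozoic → Neoarchean → Eoarchean

Read off each span (Ma): Paleoproterozoic 2500–1600; Neoarchean 2800–2500; Mesoproterozoic 1600–1000; Eoarchean 4031–3600; Neoproterozoic 1000–538.8; Mesozoic 251.902–66.
Larger Ma is older, so oldest→youngest is Eoarchean, Neoarchean, Paleoproterozoic, Mesoproterozoic, Neoproterozoic, Mesozoic; reverse it for youngest→oldest.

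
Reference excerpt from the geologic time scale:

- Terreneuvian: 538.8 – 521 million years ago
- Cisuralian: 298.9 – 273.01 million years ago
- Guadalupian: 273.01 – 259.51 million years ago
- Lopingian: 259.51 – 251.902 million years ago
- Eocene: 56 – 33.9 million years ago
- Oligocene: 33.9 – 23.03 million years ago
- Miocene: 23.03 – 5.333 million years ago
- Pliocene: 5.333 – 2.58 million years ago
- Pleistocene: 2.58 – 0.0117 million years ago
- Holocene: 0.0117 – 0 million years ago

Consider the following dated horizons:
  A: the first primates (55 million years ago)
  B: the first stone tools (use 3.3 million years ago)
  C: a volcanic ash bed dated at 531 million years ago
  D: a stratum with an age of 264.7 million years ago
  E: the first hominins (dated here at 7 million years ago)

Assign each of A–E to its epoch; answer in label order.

Match each age against the start–end ranges in the excerpt: A = 55 Ma → Eocene (56–33.9); B = 3.3 Ma → Pliocene (5.333–2.58); C = 531 Ma → Terreneuvian (538.8–521); D = 264.7 Ma → Guadalupian (273.01–259.51); E = 7 Ma → Miocene (23.03–5.333).

A — Eocene; B — Pliocene; C — Terreneuvian; D — Guadalupian; E — Miocene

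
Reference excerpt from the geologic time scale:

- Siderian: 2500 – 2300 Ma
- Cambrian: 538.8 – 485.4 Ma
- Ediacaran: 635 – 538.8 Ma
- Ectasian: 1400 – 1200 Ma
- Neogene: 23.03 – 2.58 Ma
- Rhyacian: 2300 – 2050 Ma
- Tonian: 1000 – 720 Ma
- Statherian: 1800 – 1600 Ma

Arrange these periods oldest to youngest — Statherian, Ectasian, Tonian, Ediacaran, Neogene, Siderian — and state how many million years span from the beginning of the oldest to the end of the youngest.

From the excerpt: Statherian 1800–1600; Ectasian 1400–1200; Tonian 1000–720; Ediacaran 635–538.8; Neogene 23.03–2.58; Siderian 2500–2300 (Ma).
Larger Ma is earlier, so the oldest is Siderian and the youngest is Neogene; oldest to youngest: Siderian, Statherian, Ectasian, Tonian, Ediacaran, Neogene.
Oldest start 2500 minus youngest end 2.58 gives 2497.42 Myr overall.

Siderian → Statherian → Ectasian → Tonian → Ediacaran → Neogene; total span 2497.42 Myr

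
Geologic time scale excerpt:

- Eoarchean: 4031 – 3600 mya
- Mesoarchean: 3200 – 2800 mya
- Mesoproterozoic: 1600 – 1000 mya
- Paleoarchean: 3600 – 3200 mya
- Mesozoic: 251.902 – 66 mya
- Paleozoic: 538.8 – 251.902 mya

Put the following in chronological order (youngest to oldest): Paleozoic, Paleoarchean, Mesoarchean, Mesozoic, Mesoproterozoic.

Read off each span (Ma): Paleozoic 538.8–251.902; Paleoarchean 3600–3200; Mesoarchean 3200–2800; Mesozoic 251.902–66; Mesoproterozoic 1600–1000.
Larger Ma is older, so oldest→youngest is Paleoarchean, Mesoarchean, Mesoproterozoic, Paleozoic, Mesozoic; reverse it for youngest→oldest.

Mesozoic, Paleozoic, Mesoproterozoic, Mesoarchean, Paleoarchean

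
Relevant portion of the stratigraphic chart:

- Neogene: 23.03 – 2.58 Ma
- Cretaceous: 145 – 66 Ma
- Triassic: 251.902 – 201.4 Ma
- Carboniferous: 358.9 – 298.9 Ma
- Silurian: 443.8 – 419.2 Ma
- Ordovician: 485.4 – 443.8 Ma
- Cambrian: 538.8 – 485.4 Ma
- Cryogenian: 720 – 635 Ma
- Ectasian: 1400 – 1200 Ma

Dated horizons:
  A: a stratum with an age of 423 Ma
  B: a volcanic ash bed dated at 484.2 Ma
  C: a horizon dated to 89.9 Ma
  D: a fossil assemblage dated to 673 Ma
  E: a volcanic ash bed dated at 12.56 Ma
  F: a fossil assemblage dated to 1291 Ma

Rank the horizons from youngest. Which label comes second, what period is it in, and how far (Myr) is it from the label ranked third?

Sorted youngest-first by Ma: E (12.56), C (89.9), A (423), B (484.2), D (673), F (1291).
The second youngest is C at 89.9 Ma, which lies in 145–66 Ma: the Cretaceous.
The third youngest is A at 423 Ma; separation = |89.9 − 423| = 333.1 Myr.

C, in the Cretaceous; 333.1 million years to A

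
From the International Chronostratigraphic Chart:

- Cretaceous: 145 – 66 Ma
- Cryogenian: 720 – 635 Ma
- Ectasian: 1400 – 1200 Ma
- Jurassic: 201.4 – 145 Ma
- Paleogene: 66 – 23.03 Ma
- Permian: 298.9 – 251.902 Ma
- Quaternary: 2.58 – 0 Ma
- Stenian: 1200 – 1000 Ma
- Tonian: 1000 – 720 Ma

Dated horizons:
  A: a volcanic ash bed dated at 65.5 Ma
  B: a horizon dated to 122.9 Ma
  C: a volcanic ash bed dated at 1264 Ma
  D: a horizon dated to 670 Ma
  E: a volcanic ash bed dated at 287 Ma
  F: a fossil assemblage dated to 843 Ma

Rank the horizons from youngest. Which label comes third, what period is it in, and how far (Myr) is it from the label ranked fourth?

E, in the Permian; 383 million years to D

Smaller Ma means younger, so youngest first: A 65.5 < B 122.9 < E 287 < D 670 < F 843 < C 1264.
Counting 3 along gives E (287 Ma); the excerpt puts that inside the Permian, 298.9–251.902 Ma.
Next in line is D (670 Ma), and 670 − 287 = 383 Myr.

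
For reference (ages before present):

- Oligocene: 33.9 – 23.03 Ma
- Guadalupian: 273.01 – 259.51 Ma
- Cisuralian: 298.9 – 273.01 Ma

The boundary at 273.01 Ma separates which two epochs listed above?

The Cisuralian ends at 273.01 Ma and the Guadalupian begins at 273.01 Ma, so they share that boundary.

Cisuralian and Guadalupian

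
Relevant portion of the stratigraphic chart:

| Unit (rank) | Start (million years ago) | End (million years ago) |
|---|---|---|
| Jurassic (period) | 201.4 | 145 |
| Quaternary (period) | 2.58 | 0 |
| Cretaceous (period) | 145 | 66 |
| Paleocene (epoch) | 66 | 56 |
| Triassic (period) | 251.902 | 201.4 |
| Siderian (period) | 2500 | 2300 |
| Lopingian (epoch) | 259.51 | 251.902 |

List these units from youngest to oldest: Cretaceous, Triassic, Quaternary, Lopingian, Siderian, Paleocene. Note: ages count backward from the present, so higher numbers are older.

Quaternary, Paleocene, Cretaceous, Triassic, Lopingian, Siderian

Read off each span (Ma): Cretaceous 145–66; Triassic 251.902–201.4; Quaternary 2.58–0; Lopingian 259.51–251.902; Siderian 2500–2300; Paleocene 66–56.
Larger Ma is older, so oldest→youngest is Siderian, Lopingian, Triassic, Cretaceous, Paleocene, Quaternary; reverse it for youngest→oldest.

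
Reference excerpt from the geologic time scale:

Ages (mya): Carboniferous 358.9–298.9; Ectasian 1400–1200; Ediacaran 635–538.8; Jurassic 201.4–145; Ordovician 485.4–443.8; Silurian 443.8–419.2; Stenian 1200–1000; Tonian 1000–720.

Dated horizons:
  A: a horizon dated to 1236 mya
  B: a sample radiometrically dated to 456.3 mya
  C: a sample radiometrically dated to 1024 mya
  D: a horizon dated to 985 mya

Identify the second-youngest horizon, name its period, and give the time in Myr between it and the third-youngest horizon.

D, in the Tonian; 39 million years to C

Sorted youngest-first by Ma: B (456.3), D (985), C (1024), A (1236).
The second youngest is D at 985 Ma, which lies in 1000–720 Ma: the Tonian.
The third youngest is C at 1024 Ma; separation = |985 − 1024| = 39 Myr.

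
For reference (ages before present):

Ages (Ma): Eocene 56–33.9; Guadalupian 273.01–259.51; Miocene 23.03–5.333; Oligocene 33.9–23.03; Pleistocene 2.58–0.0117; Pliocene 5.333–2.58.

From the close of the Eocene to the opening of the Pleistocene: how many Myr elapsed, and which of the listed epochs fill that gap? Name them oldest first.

31.32 million years; Oligocene, Miocene, Pliocene

End of Eocene = 33.9 Ma; start of Pleistocene = 2.58 Ma.
Gap = 33.9 − 2.58 = 31.32 Myr.
Epochs wholly inside 33.9–2.58 Ma: Oligocene (33.9–23.03), Miocene (23.03–5.333), Pliocene (5.333–2.58).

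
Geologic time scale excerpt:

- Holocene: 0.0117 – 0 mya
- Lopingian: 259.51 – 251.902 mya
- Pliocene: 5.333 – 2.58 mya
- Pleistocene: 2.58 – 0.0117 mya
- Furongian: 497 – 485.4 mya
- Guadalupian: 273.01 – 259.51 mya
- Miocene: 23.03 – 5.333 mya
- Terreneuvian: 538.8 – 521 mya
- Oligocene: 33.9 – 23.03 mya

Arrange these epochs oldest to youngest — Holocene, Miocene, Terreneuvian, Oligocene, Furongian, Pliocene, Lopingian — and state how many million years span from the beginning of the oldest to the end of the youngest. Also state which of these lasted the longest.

Terreneuvian, Furongian, Lopingian, Oligocene, Miocene, Pliocene, Holocene; total span 538.8 Myr; longest is Terreneuvian

From the excerpt: Holocene 0.0117–0; Miocene 23.03–5.333; Terreneuvian 538.8–521; Oligocene 33.9–23.03; Furongian 497–485.4; Pliocene 5.333–2.58; Lopingian 259.51–251.902 (Ma).
Larger Ma is earlier, so the oldest is Terreneuvian and the youngest is Holocene; oldest to youngest: Terreneuvian, Furongian, Lopingian, Oligocene, Miocene, Pliocene, Holocene.
Oldest start 538.8 minus youngest end 0 gives 538.8 Myr overall.
Individual lengths (start − end): Oligocene 10.87; Lopingian 7.608; Holocene 0.0117; Furongian 11.6; Terreneuvian 17.8; Miocene 17.697; Pliocene 2.753. The largest is Terreneuvian at 17.8 Myr.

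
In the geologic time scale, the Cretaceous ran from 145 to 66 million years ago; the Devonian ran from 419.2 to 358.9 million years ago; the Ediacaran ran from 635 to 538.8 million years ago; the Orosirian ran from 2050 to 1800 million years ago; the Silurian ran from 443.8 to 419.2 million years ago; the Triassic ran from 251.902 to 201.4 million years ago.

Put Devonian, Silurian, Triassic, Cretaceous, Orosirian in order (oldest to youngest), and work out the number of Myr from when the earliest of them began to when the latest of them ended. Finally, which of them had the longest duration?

Orosirian, Silurian, Devonian, Triassic, Cretaceous; total span 1984 Myr; longest is Orosirian

Start ages (Ma): Orosirian 2050, Silurian 443.8, Devonian 419.2, Triassic 251.902, Cretaceous 145.
Ordered oldest to youngest: Orosirian, Silurian, Devonian, Triassic, Cretaceous.
Span = 2050 − 66 = 1984 Myr.
Durations: Triassic 50.502, Cretaceous 79, Silurian 24.6, Devonian 60.3, Orosirian 250 → longest is Orosirian (250 Myr).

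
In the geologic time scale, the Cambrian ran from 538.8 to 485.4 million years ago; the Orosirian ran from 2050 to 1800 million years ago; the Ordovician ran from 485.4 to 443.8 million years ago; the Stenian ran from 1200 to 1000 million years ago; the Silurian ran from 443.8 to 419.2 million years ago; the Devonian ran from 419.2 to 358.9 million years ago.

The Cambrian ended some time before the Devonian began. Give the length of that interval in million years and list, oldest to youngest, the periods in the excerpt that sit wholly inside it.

66.2 million years; Ordovician, Silurian

The Cambrian closes at 485.4 Ma and the Devonian opens at 419.2 Ma, so the interval is 485.4 − 419.2 = 66.2 Myr.
A period fits inside if it starts at or after 485.4 Ma and ends at or before 419.2 Ma; oldest first that gives Ordovician, Silurian.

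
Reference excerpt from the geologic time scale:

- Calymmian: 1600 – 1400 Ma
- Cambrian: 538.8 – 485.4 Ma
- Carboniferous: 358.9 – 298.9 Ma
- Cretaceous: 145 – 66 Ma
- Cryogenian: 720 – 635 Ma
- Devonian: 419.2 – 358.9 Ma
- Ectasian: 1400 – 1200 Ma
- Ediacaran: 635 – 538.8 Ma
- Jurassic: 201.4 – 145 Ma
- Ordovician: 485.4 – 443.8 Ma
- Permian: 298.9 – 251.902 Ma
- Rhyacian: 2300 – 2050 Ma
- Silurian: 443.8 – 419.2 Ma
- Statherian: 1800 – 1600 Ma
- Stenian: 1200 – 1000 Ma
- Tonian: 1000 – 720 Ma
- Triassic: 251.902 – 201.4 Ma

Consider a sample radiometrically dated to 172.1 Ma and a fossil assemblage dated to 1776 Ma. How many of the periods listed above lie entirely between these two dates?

The older date is 1776 Ma and the younger is 172.1 Ma.
Periods with start < 1776 and end > 172.1 Ma: Calymmian (1600–1400), Ectasian (1400–1200), Stenian (1200–1000), Tonian (1000–720), Cryogenian (720–635), Ediacaran (635–538.8), Cambrian (538.8–485.4), Ordovician (485.4–443.8), Silurian (443.8–419.2), Devonian (419.2–358.9), Carboniferous (358.9–298.9), Permian (298.9–251.902), Triassic (251.902–201.4).
That is 13 complete periods.

13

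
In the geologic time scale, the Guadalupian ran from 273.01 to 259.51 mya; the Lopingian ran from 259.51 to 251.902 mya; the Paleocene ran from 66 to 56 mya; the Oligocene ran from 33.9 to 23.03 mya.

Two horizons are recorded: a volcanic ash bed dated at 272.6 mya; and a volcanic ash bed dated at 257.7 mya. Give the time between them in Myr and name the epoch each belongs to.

Elapsed time: 272.6 − 257.7 = 14.9 Myr.
272.6 Ma lies within 273.01–259.51 Ma: Guadalupian.
257.7 Ma lies within 259.51–251.902 Ma: Lopingian.

14.9 million years apart; the first in the Guadalupian, the second in the Lopingian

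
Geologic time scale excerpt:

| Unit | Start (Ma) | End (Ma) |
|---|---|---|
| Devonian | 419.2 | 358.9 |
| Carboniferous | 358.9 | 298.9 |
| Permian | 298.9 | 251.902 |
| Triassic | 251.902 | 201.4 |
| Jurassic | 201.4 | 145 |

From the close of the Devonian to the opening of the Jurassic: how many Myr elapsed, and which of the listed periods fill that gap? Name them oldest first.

157.5 million years; Carboniferous, Permian, Triassic

The Devonian closes at 358.9 Ma and the Jurassic opens at 201.4 Ma, so the interval is 358.9 − 201.4 = 157.5 Myr.
A period fits inside if it starts at or after 358.9 Ma and ends at or before 201.4 Ma; oldest first that gives Carboniferous, Permian, Triassic.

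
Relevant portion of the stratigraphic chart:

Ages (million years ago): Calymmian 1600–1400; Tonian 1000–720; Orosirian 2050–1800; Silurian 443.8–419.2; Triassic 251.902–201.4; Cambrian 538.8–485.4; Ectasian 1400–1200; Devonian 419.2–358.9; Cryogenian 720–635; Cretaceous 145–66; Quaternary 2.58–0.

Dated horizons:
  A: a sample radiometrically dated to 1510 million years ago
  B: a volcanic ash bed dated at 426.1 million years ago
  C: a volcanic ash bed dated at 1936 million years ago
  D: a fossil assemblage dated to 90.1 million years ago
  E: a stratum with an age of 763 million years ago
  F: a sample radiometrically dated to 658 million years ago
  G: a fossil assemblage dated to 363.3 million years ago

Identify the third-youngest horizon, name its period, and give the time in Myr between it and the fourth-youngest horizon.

B, in the Silurian; 231.9 million years to F

Smaller Ma means younger, so youngest first: D 90.1 < G 363.3 < B 426.1 < F 658 < E 763 < A 1510 < C 1936.
Counting 3 along gives B (426.1 Ma); the excerpt puts that inside the Silurian, 443.8–419.2 Ma.
Next in line is F (658 Ma), and 658 − 426.1 = 231.9 Myr.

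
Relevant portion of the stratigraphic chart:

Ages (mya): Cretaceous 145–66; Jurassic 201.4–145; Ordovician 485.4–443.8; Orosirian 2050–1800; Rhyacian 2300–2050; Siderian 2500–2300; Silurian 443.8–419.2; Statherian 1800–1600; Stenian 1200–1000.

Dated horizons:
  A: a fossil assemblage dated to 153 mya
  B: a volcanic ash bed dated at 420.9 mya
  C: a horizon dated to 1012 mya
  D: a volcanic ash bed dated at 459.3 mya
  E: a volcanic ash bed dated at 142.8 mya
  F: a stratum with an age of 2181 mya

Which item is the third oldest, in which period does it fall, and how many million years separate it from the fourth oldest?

D, in the Ordovician; 38.4 million years to B

Sorted oldest-first by Ma: F (2181), C (1012), D (459.3), B (420.9), A (153), E (142.8).
The third oldest is D at 459.3 Ma, which lies in 485.4–443.8 Ma: the Ordovician.
The fourth oldest is B at 420.9 Ma; separation = |459.3 − 420.9| = 38.4 Myr.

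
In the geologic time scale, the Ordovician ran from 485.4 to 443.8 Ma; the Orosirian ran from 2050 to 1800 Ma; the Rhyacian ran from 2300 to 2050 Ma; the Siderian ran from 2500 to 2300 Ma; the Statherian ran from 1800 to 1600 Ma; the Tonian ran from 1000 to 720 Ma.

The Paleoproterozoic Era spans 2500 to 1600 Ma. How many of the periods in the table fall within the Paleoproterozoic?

Periods inside 2500–1600 Ma: Siderian, Rhyacian, Orosirian, Statherian — 4 in total.

4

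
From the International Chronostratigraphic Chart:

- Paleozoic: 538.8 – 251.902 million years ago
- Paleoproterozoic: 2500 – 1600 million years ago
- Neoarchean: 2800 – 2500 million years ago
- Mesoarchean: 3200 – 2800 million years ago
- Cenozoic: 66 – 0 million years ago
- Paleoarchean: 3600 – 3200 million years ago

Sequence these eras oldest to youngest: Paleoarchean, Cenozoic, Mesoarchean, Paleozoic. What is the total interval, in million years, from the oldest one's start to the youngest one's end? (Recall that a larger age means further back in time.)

Paleoarchean, Mesoarchean, Paleozoic, Cenozoic; total span 3600 Myr

From the excerpt: Paleoarchean 3600–3200; Cenozoic 66–0; Mesoarchean 3200–2800; Paleozoic 538.8–251.902 (Ma).
Larger Ma is earlier, so the oldest is Paleoarchean and the youngest is Cenozoic; oldest to youngest: Paleoarchean, Mesoarchean, Paleozoic, Cenozoic.
Oldest start 3600 minus youngest end 0 gives 3600 Myr overall.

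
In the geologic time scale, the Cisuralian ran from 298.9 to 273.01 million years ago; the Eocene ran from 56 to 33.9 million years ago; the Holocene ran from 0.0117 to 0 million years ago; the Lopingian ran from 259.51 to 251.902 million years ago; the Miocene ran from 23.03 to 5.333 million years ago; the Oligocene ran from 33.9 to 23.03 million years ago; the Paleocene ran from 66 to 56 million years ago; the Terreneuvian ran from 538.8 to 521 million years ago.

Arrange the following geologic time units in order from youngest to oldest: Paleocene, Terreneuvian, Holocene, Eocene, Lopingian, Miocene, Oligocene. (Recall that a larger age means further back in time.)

The oldest of these is Terreneuvian (starts 538.8 Ma) and the youngest is Holocene (ends 0 Ma).
In between, by decreasing start age: Lopingian (259.51), Paleocene (66), Eocene (56), Oligocene (33.9), Miocene (23.03).
Listing youngest first means reversing that sequence.

Holocene, Miocene, Oligocene, Eocene, Paleocene, Lopingian, Terreneuvian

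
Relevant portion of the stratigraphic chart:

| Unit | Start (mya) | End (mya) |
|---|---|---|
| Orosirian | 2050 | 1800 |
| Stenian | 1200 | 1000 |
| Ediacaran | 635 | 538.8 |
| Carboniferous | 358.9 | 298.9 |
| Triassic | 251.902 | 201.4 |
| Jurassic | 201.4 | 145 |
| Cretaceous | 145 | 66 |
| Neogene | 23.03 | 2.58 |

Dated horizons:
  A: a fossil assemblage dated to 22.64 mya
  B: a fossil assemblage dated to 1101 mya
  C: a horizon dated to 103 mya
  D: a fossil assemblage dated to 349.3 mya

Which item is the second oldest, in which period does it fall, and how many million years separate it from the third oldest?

D, in the Carboniferous; 246.3 million years to C

Larger Ma means older, so oldest first: B 1101 > D 349.3 > C 103 > A 22.64.
Counting 2 along gives D (349.3 Ma); the excerpt puts that inside the Carboniferous, 358.9–298.9 Ma.
Next in line is C (103 Ma), and 349.3 − 103 = 246.3 Myr.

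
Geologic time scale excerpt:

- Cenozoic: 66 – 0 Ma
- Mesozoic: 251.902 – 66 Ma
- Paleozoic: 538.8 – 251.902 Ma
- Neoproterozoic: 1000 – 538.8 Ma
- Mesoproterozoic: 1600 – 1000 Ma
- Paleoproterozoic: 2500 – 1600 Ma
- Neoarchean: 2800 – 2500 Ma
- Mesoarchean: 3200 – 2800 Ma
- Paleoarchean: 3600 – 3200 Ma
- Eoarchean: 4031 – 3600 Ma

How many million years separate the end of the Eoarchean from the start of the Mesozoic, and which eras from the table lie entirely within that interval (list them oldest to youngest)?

End of Eoarchean = 3600 Ma; start of Mesozoic = 251.902 Ma.
Gap = 3600 − 251.902 = 3348.098 Myr.
Eras wholly inside 3600–251.902 Ma: Paleoarchean (3600–3200), Mesoarchean (3200–2800), Neoarchean (2800–2500), Paleoproterozoic (2500–1600), Mesoproterozoic (1600–1000), Neoproterozoic (1000–538.8), Paleozoic (538.8–251.902).

3348.098 million years; Paleoarchean, Mesoarchean, Neoarchean, Paleoproterozoic, Mesoproterozoic, Neoproterozoic, Paleozoic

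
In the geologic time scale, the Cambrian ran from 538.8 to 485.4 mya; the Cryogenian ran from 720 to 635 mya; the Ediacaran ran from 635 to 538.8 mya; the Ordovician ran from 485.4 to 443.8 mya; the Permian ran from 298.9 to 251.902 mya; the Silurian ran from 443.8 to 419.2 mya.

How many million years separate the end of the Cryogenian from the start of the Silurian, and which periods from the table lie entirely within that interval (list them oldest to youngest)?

191.2 million years; Ediacaran, Cambrian, Ordovician

End of Cryogenian = 635 Ma; start of Silurian = 443.8 Ma.
Gap = 635 − 443.8 = 191.2 Myr.
Periods wholly inside 635–443.8 Ma: Ediacaran (635–538.8), Cambrian (538.8–485.4), Ordovician (485.4–443.8).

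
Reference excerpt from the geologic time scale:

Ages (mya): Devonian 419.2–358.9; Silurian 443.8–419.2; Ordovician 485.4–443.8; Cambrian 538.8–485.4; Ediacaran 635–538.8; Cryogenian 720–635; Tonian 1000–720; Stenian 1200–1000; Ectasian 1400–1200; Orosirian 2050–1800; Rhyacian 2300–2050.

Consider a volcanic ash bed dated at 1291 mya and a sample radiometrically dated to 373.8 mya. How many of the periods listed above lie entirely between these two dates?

The older date is 1291 Ma and the younger is 373.8 Ma.
Periods with start < 1291 and end > 373.8 Ma: Stenian (1200–1000), Tonian (1000–720), Cryogenian (720–635), Ediacaran (635–538.8), Cambrian (538.8–485.4), Ordovician (485.4–443.8), Silurian (443.8–419.2).
That is 7 complete periods.

7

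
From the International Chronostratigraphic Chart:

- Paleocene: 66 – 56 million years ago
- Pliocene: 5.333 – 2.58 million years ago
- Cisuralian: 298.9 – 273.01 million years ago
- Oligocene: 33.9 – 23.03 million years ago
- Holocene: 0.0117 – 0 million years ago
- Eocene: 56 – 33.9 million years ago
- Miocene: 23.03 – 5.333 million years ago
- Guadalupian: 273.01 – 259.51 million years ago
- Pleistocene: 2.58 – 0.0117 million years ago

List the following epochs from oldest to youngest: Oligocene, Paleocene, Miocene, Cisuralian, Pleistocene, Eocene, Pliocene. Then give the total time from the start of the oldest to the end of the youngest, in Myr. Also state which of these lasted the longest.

From the excerpt: Oligocene 33.9–23.03; Paleocene 66–56; Miocene 23.03–5.333; Cisuralian 298.9–273.01; Pleistocene 2.58–0.0117; Eocene 56–33.9; Pliocene 5.333–2.58 (Ma).
Larger Ma is earlier, so the oldest is Cisuralian and the youngest is Pleistocene; oldest to youngest: Cisuralian, Paleocene, Eocene, Oligocene, Miocene, Pliocene, Pleistocene.
Oldest start 298.9 minus youngest end 0.0117 gives 298.8883 Myr overall.
Individual lengths (start − end): Pleistocene 2.5683; Pliocene 2.753; Oligocene 10.87; Paleocene 10; Miocene 17.697; Cisuralian 25.89; Eocene 22.1. The largest is Cisuralian at 25.89 Myr.

Cisuralian → Paleocene → Eocene → Oligocene → Miocene → Pliocene → Pleistocene; total span 298.8883 Myr; longest is Cisuralian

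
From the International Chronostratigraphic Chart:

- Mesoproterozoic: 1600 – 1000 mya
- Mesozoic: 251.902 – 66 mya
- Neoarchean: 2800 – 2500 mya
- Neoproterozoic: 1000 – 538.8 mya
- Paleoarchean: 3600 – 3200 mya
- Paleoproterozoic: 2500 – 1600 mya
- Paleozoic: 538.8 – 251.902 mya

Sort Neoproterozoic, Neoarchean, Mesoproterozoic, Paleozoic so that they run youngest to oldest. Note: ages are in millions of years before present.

The oldest of these is Neoarchean (starts 2800 Ma) and the youngest is Paleozoic (ends 251.902 Ma).
In between, by decreasing start age: Mesoproterozoic (1600), Neoproterozoic (1000).
Listing youngest first means reversing that sequence.

Paleozoic → Neoproterozoic → Mesoproterozoic → Neoarchean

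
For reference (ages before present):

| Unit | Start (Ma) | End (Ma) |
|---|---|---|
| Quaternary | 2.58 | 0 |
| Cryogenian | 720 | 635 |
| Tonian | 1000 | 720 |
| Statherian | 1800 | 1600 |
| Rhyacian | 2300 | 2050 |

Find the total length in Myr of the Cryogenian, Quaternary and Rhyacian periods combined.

Each duration: Cryogenian = 85; Quaternary = 2.58; Rhyacian = 250.
Sum: 85 + 2.58 + 250 = 337.58 Myr.

337.58 million years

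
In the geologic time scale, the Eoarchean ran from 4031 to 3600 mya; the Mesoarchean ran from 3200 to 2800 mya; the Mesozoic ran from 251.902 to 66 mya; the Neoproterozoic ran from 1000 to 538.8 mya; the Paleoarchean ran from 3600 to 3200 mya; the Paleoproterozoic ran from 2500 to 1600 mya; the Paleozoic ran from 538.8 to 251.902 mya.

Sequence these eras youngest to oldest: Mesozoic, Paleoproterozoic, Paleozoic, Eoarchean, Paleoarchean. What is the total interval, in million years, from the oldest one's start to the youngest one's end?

Start ages (Ma): Eoarchean 4031, Paleoarchean 3600, Paleoproterozoic 2500, Paleozoic 538.8, Mesozoic 251.902.
Ordered youngest to oldest: Mesozoic, Paleozoic, Paleoproterozoic, Paleoarchean, Eoarchean.
Span = 4031 − 66 = 3965 Myr.

Mesozoic, Paleozoic, Paleoproterozoic, Paleoarchean, Eoarchean; total span 3965 Myr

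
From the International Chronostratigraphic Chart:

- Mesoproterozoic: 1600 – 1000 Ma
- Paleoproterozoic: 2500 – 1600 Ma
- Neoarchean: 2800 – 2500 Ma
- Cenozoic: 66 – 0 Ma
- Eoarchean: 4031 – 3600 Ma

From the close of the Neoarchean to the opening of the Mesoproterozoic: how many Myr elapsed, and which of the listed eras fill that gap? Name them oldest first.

900 million years; Paleoproterozoic

End of Neoarchean = 2500 Ma; start of Mesoproterozoic = 1600 Ma.
Gap = 2500 − 1600 = 900 Myr.
Eras wholly inside 2500–1600 Ma: Paleoproterozoic (2500–1600).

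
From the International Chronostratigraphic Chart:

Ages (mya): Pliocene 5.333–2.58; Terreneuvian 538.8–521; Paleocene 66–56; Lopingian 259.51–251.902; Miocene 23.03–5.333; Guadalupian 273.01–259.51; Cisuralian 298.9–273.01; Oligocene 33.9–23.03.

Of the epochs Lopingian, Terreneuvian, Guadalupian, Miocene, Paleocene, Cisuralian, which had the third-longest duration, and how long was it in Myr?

Start − end for each: Lopingian 259.51 − 251.902 = 7.608; Terreneuvian 538.8 − 521 = 17.8; Guadalupian 273.01 − 259.51 = 13.5; Miocene 23.03 − 5.333 = 17.697; Paleocene 66 − 56 = 10; Cisuralian 298.9 − 273.01 = 25.89.
Ranking these from longest: Cisuralian > Terreneuvian > Miocene > Guadalupian > Paleocene > Lopingian.
Position 3 in that ranking is Miocene, which lasted 17.697 Myr.

Miocene, 17.697 million years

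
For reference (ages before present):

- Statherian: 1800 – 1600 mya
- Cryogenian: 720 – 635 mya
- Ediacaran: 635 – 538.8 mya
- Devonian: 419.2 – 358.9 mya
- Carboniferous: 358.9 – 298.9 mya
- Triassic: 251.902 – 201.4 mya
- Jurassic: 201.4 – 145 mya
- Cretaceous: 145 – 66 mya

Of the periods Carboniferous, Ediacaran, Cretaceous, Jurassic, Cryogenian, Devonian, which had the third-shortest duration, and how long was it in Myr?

Devonian, 60.3 million years

Durations: Carboniferous 60; Ediacaran 96.2; Cretaceous 79; Jurassic 56.4; Cryogenian 85; Devonian 60.3 Myr.
Sorted shortest-first: Jurassic (56.4), Carboniferous (60), Devonian (60.3), Cretaceous (79), Cryogenian (85), Ediacaran (96.2).
The third shortest is Devonian at 60.3 Myr.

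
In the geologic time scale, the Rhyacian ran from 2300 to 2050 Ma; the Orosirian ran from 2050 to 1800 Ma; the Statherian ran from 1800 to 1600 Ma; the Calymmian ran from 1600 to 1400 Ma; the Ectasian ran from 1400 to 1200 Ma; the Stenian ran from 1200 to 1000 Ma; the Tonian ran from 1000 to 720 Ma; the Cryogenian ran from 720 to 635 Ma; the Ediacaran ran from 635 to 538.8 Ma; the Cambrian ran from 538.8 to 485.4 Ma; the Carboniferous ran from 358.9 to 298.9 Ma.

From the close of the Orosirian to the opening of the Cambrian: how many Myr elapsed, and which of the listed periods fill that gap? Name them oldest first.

End of Orosirian = 1800 Ma; start of Cambrian = 538.8 Ma.
Gap = 1800 − 538.8 = 1261.2 Myr.
Periods wholly inside 1800–538.8 Ma: Statherian (1800–1600), Calymmian (1600–1400), Ectasian (1400–1200), Stenian (1200–1000), Tonian (1000–720), Cryogenian (720–635), Ediacaran (635–538.8).

1261.2 million years; Statherian, Calymmian, Ectasian, Stenian, Tonian, Cryogenian, Ediacaran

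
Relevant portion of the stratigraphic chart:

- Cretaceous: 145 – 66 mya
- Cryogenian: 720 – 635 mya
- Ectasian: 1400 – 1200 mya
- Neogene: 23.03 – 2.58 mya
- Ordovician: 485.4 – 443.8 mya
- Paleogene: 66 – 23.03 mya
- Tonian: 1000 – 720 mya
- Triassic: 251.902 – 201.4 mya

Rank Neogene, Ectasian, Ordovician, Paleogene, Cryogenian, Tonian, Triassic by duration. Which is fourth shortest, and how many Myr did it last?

Durations: Neogene 20.45; Ectasian 200; Ordovician 41.6; Paleogene 42.97; Cryogenian 85; Tonian 280; Triassic 50.502 Myr.
Sorted shortest-first: Neogene (20.45), Ordovician (41.6), Paleogene (42.97), Triassic (50.502), Cryogenian (85), Ectasian (200), Tonian (280).
The fourth shortest is Triassic at 50.502 Myr.

Triassic, 50.502 million years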